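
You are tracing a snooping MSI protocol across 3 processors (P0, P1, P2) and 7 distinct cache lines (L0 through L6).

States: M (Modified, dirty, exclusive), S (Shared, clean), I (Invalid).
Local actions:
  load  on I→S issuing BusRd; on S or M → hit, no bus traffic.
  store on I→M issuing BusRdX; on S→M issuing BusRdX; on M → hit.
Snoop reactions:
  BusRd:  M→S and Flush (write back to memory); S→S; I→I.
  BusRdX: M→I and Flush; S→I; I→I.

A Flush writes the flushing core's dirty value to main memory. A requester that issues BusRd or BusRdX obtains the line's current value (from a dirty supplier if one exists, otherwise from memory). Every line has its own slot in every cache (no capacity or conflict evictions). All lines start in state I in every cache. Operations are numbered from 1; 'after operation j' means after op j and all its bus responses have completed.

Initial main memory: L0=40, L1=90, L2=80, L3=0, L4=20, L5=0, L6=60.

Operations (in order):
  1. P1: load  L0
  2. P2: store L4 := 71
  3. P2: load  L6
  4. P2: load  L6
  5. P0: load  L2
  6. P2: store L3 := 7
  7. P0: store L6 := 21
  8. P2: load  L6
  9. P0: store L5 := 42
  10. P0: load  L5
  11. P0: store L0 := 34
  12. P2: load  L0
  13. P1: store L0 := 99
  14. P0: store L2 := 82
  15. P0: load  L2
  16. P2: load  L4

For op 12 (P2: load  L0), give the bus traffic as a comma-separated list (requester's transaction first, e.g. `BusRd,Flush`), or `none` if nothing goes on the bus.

bus = BusRd,Flush

1. P1: load  L0  bus=[BusRd]  L0: P0=I P1=S P2=I  mem[L0]=40
2. P2: store L4 := 71  bus=[BusRdX]  L4: P0=I P1=I P2=M  mem[L4]=20
3. P2: load  L6  bus=[BusRd]  L6: P0=I P1=I P2=S  mem[L6]=60
4. P2: load  L6  bus=[-]  L6: P0=I P1=I P2=S  mem[L6]=60
5. P0: load  L2  bus=[BusRd]  L2: P0=S P1=I P2=I  mem[L2]=80
6. P2: store L3 := 7  bus=[BusRdX]  L3: P0=I P1=I P2=M  mem[L3]=0
7. P0: store L6 := 21  bus=[BusRdX]  L6: P0=M P1=I P2=I  mem[L6]=60
8. P2: load  L6  bus=[BusRd,Flush]  L6: P0=S P1=I P2=S  mem[L6]=21
9. P0: store L5 := 42  bus=[BusRdX]  L5: P0=M P1=I P2=I  mem[L5]=0
10. P0: load  L5  bus=[-]  L5: P0=M P1=I P2=I  mem[L5]=0
11. P0: store L0 := 34  bus=[BusRdX]  L0: P0=M P1=I P2=I  mem[L0]=40
12. P2: load  L0  bus=[BusRd,Flush]  L0: P0=S P1=I P2=S  mem[L0]=34
13. P1: store L0 := 99  bus=[BusRdX]  L0: P0=I P1=M P2=I  mem[L0]=34
14. P0: store L2 := 82  bus=[BusRdX]  L2: P0=M P1=I P2=I  mem[L2]=80
15. P0: load  L2  bus=[-]  L2: P0=M P1=I P2=I  mem[L2]=80
16. P2: load  L4  bus=[-]  L4: P0=I P1=I P2=M  mem[L4]=20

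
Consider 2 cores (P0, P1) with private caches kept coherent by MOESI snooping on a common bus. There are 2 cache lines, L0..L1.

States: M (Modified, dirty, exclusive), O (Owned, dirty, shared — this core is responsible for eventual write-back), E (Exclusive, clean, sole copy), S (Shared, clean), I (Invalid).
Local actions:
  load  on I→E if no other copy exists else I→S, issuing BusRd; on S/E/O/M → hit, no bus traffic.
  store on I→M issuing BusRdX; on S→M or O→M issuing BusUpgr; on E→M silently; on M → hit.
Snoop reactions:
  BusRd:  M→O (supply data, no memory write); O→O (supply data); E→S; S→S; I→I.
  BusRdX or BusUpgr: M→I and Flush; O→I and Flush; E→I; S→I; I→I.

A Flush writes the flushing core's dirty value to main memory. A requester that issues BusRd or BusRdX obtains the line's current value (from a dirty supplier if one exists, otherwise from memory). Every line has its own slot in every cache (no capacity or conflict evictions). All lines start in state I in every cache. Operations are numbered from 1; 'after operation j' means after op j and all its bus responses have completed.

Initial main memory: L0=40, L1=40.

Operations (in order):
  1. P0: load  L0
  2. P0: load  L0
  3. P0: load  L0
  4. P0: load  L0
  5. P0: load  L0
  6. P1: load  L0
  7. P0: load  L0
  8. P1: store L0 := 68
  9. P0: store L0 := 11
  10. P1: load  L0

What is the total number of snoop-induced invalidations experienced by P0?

1. P0: load  L0  bus=[BusRd]  L0: P0=E P1=I  mem[L0]=40
2. P0: load  L0  bus=[-]  L0: P0=E P1=I  mem[L0]=40
3. P0: load  L0  bus=[-]  L0: P0=E P1=I  mem[L0]=40
4. P0: load  L0  bus=[-]  L0: P0=E P1=I  mem[L0]=40
5. P0: load  L0  bus=[-]  L0: P0=E P1=I  mem[L0]=40
6. P1: load  L0  bus=[BusRd]  L0: P0=S P1=S  mem[L0]=40
7. P0: load  L0  bus=[-]  L0: P0=S P1=S  mem[L0]=40
8. P1: store L0 := 68  bus=[BusUpgr]  L0: P0=I P1=M  mem[L0]=40
9. P0: store L0 := 11  bus=[BusRdX,Flush]  L0: P0=M P1=I  mem[L0]=68
10. P1: load  L0  bus=[BusRd]  L0: P0=O P1=S  mem[L0]=68

invalidations = 1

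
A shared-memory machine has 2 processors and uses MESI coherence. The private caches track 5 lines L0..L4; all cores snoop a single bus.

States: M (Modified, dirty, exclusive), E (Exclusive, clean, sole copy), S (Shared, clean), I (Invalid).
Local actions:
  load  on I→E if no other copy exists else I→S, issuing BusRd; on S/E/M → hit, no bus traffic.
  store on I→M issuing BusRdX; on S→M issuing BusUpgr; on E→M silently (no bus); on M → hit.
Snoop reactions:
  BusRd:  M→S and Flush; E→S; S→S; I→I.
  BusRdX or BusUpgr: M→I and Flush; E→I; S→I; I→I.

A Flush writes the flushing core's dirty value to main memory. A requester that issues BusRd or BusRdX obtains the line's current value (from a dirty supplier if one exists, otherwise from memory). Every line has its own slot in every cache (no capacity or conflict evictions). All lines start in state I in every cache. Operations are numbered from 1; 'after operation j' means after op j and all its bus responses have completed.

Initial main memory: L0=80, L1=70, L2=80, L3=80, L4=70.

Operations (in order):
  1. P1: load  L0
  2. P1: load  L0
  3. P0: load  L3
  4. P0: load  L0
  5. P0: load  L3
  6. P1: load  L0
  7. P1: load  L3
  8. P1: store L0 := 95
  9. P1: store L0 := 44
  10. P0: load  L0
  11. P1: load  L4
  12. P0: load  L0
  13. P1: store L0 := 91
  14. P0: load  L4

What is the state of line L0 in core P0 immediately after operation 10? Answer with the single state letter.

1. P1: load  L0  bus=[BusRd]  L0: P0=I P1=E  mem[L0]=80
2. P1: load  L0  bus=[-]  L0: P0=I P1=E  mem[L0]=80
3. P0: load  L3  bus=[BusRd]  L3: P0=E P1=I  mem[L3]=80
4. P0: load  L0  bus=[BusRd]  L0: P0=S P1=S  mem[L0]=80
5. P0: load  L3  bus=[-]  L3: P0=E P1=I  mem[L3]=80
6. P1: load  L0  bus=[-]  L0: P0=S P1=S  mem[L0]=80
7. P1: load  L3  bus=[BusRd]  L3: P0=S P1=S  mem[L3]=80
8. P1: store L0 := 95  bus=[BusUpgr]  L0: P0=I P1=M  mem[L0]=80
9. P1: store L0 := 44  bus=[-]  L0: P0=I P1=M  mem[L0]=80
10. P0: load  L0  bus=[BusRd,Flush]  L0: P0=S P1=S  mem[L0]=44
11. P1: load  L4  bus=[BusRd]  L4: P0=I P1=E  mem[L4]=70
12. P0: load  L0  bus=[-]  L0: P0=S P1=S  mem[L0]=44
13. P1: store L0 := 91  bus=[BusUpgr]  L0: P0=I P1=M  mem[L0]=44
14. P0: load  L4  bus=[BusRd]  L4: P0=S P1=S  mem[L4]=70

state = S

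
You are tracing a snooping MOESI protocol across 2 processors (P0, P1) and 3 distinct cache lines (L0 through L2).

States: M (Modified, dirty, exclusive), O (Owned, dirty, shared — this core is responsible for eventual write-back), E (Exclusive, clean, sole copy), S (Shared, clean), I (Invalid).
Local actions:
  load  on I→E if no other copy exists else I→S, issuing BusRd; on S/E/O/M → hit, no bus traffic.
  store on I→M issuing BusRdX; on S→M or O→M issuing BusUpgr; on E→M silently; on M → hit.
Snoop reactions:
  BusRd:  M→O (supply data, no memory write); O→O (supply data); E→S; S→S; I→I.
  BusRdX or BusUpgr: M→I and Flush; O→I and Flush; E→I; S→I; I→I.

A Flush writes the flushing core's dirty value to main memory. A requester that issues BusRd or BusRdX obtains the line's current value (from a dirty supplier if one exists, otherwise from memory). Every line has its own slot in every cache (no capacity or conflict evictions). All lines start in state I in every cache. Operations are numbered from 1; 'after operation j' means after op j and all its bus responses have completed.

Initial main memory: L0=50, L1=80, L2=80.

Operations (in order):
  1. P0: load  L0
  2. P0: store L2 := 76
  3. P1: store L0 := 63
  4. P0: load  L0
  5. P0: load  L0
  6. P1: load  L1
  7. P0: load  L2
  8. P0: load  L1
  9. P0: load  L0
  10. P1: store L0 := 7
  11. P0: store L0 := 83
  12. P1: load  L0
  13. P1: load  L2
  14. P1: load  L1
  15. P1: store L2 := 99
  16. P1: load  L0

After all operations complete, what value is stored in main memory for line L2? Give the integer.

memory[L2] = 76

  op1 P0: load  L0 → E/I on L0; bus BusRd; mem=50
  op2 P0: store L2 := 76 → M/I on L2; bus BusRdX; mem=80
  op3 P1: store L0 := 63 → I/M on L0; bus BusRdX; mem=50
  op4 P0: load  L0 → S/O on L0; bus BusRd; mem=50
  op5 P0: load  L0 → S/O on L0; bus (none); mem=50
  op6 P1: load  L1 → I/E on L1; bus BusRd; mem=80
  op7 P0: load  L2 → M/I on L2; bus (none); mem=80
  op8 P0: load  L1 → S/S on L1; bus BusRd; mem=80
  op9 P0: load  L0 → S/O on L0; bus (none); mem=50
  op10 P1: store L0 := 7 → I/M on L0; bus BusUpgr; mem=50
  op11 P0: store L0 := 83 → M/I on L0; bus BusRdX Flush; mem=7
  op12 P1: load  L0 → O/S on L0; bus BusRd; mem=7
  op13 P1: load  L2 → O/S on L2; bus BusRd; mem=80
  op14 P1: load  L1 → S/S on L1; bus (none); mem=80
  op15 P1: store L2 := 99 → I/M on L2; bus BusUpgr Flush; mem=76
  op16 P1: load  L0 → O/S on L0; bus (none); mem=7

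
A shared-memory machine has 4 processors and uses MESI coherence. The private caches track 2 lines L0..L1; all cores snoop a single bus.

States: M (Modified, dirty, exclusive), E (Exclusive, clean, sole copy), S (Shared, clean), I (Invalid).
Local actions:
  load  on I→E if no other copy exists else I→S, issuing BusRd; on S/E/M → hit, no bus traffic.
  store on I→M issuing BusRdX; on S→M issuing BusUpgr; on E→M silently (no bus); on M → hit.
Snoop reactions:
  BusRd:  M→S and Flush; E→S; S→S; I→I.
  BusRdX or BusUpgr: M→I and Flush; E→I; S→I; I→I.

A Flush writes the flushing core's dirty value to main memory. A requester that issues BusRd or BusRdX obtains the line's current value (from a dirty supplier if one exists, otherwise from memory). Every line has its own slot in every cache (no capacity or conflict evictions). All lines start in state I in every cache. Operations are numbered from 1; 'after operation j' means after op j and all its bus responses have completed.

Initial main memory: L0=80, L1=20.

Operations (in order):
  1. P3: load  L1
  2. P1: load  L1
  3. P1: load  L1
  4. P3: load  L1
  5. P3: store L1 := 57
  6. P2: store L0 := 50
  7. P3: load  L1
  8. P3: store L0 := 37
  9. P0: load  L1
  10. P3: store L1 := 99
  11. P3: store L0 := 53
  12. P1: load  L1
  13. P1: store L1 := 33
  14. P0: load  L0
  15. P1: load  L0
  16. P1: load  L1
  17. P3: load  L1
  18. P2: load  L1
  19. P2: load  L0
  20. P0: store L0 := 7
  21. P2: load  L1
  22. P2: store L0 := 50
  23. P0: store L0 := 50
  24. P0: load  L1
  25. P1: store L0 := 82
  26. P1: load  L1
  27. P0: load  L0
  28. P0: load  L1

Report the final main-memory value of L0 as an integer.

step 1: P3: load  L1  ⟶  IIIE  (L1)  txn=BusRd  M[L1]=20
step 2: P1: load  L1  ⟶  ISIS  (L1)  txn=BusRd  M[L1]=20
step 3: P1: load  L1  ⟶  ISIS  (L1)  txn=∅  M[L1]=20
step 4: P3: load  L1  ⟶  ISIS  (L1)  txn=∅  M[L1]=20
step 5: P3: store L1 := 57  ⟶  IIIM  (L1)  txn=BusUpgr  M[L1]=20
step 6: P2: store L0 := 50  ⟶  IIMI  (L0)  txn=BusRdX  M[L0]=80
step 7: P3: load  L1  ⟶  IIIM  (L1)  txn=∅  M[L1]=20
step 8: P3: store L0 := 37  ⟶  IIIM  (L0)  txn=BusRdX+Flush  M[L0]=50
step 9: P0: load  L1  ⟶  SIIS  (L1)  txn=BusRd+Flush  M[L1]=57
step 10: P3: store L1 := 99  ⟶  IIIM  (L1)  txn=BusUpgr  M[L1]=57
step 11: P3: store L0 := 53  ⟶  IIIM  (L0)  txn=∅  M[L0]=50
step 12: P1: load  L1  ⟶  ISIS  (L1)  txn=BusRd+Flush  M[L1]=99
step 13: P1: store L1 := 33  ⟶  IMII  (L1)  txn=BusUpgr  M[L1]=99
step 14: P0: load  L0  ⟶  SIIS  (L0)  txn=BusRd+Flush  M[L0]=53
step 15: P1: load  L0  ⟶  SSIS  (L0)  txn=BusRd  M[L0]=53
step 16: P1: load  L1  ⟶  IMII  (L1)  txn=∅  M[L1]=99
step 17: P3: load  L1  ⟶  ISIS  (L1)  txn=BusRd+Flush  M[L1]=33
step 18: P2: load  L1  ⟶  ISSS  (L1)  txn=BusRd  M[L1]=33
step 19: P2: load  L0  ⟶  SSSS  (L0)  txn=BusRd  M[L0]=53
step 20: P0: store L0 := 7  ⟶  MIII  (L0)  txn=BusUpgr  M[L0]=53
step 21: P2: load  L1  ⟶  ISSS  (L1)  txn=∅  M[L1]=33
step 22: P2: store L0 := 50  ⟶  IIMI  (L0)  txn=BusRdX+Flush  M[L0]=7
step 23: P0: store L0 := 50  ⟶  MIII  (L0)  txn=BusRdX+Flush  M[L0]=50
step 24: P0: load  L1  ⟶  SSSS  (L1)  txn=BusRd  M[L1]=33
step 25: P1: store L0 := 82  ⟶  IMII  (L0)  txn=BusRdX+Flush  M[L0]=50
step 26: P1: load  L1  ⟶  SSSS  (L1)  txn=∅  M[L1]=33
step 27: P0: load  L0  ⟶  SSII  (L0)  txn=BusRd+Flush  M[L0]=82
step 28: P0: load  L1  ⟶  SSSS  (L1)  txn=∅  M[L1]=33

memory[L0] = 82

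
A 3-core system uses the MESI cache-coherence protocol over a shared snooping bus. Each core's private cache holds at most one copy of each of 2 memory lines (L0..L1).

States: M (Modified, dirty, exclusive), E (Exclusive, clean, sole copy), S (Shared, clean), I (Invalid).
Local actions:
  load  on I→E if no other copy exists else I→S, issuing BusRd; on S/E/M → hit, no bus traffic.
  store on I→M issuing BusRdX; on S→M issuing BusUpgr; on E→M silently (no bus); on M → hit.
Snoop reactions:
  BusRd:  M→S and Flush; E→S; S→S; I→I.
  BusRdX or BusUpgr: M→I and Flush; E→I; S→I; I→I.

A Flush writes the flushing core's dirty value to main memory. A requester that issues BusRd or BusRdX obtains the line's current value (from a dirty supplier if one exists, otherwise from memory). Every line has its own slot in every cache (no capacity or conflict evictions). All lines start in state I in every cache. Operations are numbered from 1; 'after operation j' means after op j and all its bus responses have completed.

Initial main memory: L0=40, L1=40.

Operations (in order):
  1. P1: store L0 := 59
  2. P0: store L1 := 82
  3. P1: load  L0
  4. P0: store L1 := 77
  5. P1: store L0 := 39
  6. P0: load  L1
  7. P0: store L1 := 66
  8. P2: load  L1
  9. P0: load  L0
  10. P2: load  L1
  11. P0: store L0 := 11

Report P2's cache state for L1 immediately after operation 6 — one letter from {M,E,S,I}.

state = I

step 1: P1: store L0 := 59  ⟶  IMI  (L0)  txn=BusRdX  M[L0]=40
step 2: P0: store L1 := 82  ⟶  MII  (L1)  txn=BusRdX  M[L1]=40
step 3: P1: load  L0  ⟶  IMI  (L0)  txn=∅  M[L0]=40
step 4: P0: store L1 := 77  ⟶  MII  (L1)  txn=∅  M[L1]=40
step 5: P1: store L0 := 39  ⟶  IMI  (L0)  txn=∅  M[L0]=40
step 6: P0: load  L1  ⟶  MII  (L1)  txn=∅  M[L1]=40
step 7: P0: store L1 := 66  ⟶  MII  (L1)  txn=∅  M[L1]=40
step 8: P2: load  L1  ⟶  SIS  (L1)  txn=BusRd+Flush  M[L1]=66
step 9: P0: load  L0  ⟶  SSI  (L0)  txn=BusRd+Flush  M[L0]=39
step 10: P2: load  L1  ⟶  SIS  (L1)  txn=∅  M[L1]=66
step 11: P0: store L0 := 11  ⟶  MII  (L0)  txn=BusUpgr  M[L0]=39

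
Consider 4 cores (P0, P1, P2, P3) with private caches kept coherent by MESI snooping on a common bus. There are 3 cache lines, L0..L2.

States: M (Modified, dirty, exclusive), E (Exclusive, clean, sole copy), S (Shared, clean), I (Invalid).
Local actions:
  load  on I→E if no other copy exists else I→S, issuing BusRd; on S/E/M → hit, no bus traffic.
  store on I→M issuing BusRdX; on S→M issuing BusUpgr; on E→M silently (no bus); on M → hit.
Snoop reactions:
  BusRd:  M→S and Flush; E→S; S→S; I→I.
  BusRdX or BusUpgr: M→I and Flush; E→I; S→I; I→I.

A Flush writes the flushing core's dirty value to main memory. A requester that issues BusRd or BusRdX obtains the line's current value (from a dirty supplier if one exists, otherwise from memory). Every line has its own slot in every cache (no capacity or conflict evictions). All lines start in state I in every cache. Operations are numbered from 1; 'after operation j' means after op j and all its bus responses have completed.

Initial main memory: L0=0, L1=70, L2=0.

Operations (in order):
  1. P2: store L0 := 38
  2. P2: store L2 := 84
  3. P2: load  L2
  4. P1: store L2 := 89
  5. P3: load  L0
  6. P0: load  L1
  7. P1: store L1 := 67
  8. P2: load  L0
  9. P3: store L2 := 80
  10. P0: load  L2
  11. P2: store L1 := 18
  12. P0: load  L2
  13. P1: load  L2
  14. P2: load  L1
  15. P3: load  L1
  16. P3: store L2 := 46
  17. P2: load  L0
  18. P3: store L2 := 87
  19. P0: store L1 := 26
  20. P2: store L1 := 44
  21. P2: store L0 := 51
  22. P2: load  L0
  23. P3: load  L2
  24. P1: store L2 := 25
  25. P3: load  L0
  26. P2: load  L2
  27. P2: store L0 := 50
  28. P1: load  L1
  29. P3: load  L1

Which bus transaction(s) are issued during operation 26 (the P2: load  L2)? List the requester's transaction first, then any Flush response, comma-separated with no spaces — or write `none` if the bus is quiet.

[1] P2: store L0 := 38 | P0:I, P1:I, P2:M(38), P3:I | bus: BusRdX
[2] P2: store L2 := 84 | P0:I, P1:I, P2:M(84), P3:I | bus: BusRdX
[3] P2: load  L2 | P0:I, P1:I, P2:M(84), P3:I | bus: none
[4] P1: store L2 := 89 | P0:I, P1:M(89), P2:I, P3:I | bus: BusRdX,Flush
[5] P3: load  L0 | P0:I, P1:I, P2:S(38), P3:S(38) | bus: BusRd,Flush
[6] P0: load  L1 | P0:E(70), P1:I, P2:I, P3:I | bus: BusRd
[7] P1: store L1 := 67 | P0:I, P1:M(67), P2:I, P3:I | bus: BusRdX
[8] P2: load  L0 | P0:I, P1:I, P2:S(38), P3:S(38) | bus: none
[9] P3: store L2 := 80 | P0:I, P1:I, P2:I, P3:M(80) | bus: BusRdX,Flush
[10] P0: load  L2 | P0:S(80), P1:I, P2:I, P3:S(80) | bus: BusRd,Flush
[11] P2: store L1 := 18 | P0:I, P1:I, P2:M(18), P3:I | bus: BusRdX,Flush
[12] P0: load  L2 | P0:S(80), P1:I, P2:I, P3:S(80) | bus: none
[13] P1: load  L2 | P0:S(80), P1:S(80), P2:I, P3:S(80) | bus: BusRd
[14] P2: load  L1 | P0:I, P1:I, P2:M(18), P3:I | bus: none
[15] P3: load  L1 | P0:I, P1:I, P2:S(18), P3:S(18) | bus: BusRd,Flush
[16] P3: store L2 := 46 | P0:I, P1:I, P2:I, P3:M(46) | bus: BusUpgr
[17] P2: load  L0 | P0:I, P1:I, P2:S(38), P3:S(38) | bus: none
[18] P3: store L2 := 87 | P0:I, P1:I, P2:I, P3:M(87) | bus: none
[19] P0: store L1 := 26 | P0:M(26), P1:I, P2:I, P3:I | bus: BusRdX
[20] P2: store L1 := 44 | P0:I, P1:I, P2:M(44), P3:I | bus: BusRdX,Flush
[21] P2: store L0 := 51 | P0:I, P1:I, P2:M(51), P3:I | bus: BusUpgr
[22] P2: load  L0 | P0:I, P1:I, P2:M(51), P3:I | bus: none
[23] P3: load  L2 | P0:I, P1:I, P2:I, P3:M(87) | bus: none
[24] P1: store L2 := 25 | P0:I, P1:M(25), P2:I, P3:I | bus: BusRdX,Flush
[25] P3: load  L0 | P0:I, P1:I, P2:S(51), P3:S(51) | bus: BusRd,Flush
[26] P2: load  L2 | P0:I, P1:S(25), P2:S(25), P3:I | bus: BusRd,Flush
[27] P2: store L0 := 50 | P0:I, P1:I, P2:M(50), P3:I | bus: BusUpgr
[28] P1: load  L1 | P0:I, P1:S(44), P2:S(44), P3:I | bus: BusRd,Flush
[29] P3: load  L1 | P0:I, P1:S(44), P2:S(44), P3:S(44) | bus: BusRd

bus = BusRd,Flush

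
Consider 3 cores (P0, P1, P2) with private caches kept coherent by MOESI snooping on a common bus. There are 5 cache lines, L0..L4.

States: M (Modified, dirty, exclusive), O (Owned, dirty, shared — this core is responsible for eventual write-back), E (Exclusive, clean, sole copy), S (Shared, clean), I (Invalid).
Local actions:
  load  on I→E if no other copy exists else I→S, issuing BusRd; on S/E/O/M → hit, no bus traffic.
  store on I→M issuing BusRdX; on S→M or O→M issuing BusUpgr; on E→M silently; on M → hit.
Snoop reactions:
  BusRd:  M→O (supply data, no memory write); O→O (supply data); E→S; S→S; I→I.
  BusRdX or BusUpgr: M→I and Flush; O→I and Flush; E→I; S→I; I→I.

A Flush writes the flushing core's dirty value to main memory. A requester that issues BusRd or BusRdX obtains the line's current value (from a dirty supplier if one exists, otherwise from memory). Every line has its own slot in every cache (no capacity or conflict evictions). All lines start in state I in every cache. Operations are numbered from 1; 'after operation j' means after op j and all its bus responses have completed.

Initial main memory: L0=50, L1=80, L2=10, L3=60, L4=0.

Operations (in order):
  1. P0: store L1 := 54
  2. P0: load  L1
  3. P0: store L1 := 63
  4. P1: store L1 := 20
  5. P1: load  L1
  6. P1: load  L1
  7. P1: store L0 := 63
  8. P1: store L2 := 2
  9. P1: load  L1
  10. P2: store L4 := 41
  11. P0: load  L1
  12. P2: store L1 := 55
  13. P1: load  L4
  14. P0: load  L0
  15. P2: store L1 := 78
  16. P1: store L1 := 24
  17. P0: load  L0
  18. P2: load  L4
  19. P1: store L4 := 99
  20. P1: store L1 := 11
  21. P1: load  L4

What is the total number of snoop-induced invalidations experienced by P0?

invalidations = 2

1. P0: store L1 := 54  bus=[BusRdX]  L1: P0=M P1=I P2=I  mem[L1]=80
2. P0: load  L1  bus=[-]  L1: P0=M P1=I P2=I  mem[L1]=80
3. P0: store L1 := 63  bus=[-]  L1: P0=M P1=I P2=I  mem[L1]=80
4. P1: store L1 := 20  bus=[BusRdX,Flush]  L1: P0=I P1=M P2=I  mem[L1]=63
5. P1: load  L1  bus=[-]  L1: P0=I P1=M P2=I  mem[L1]=63
6. P1: load  L1  bus=[-]  L1: P0=I P1=M P2=I  mem[L1]=63
7. P1: store L0 := 63  bus=[BusRdX]  L0: P0=I P1=M P2=I  mem[L0]=50
8. P1: store L2 := 2  bus=[BusRdX]  L2: P0=I P1=M P2=I  mem[L2]=10
9. P1: load  L1  bus=[-]  L1: P0=I P1=M P2=I  mem[L1]=63
10. P2: store L4 := 41  bus=[BusRdX]  L4: P0=I P1=I P2=M  mem[L4]=0
11. P0: load  L1  bus=[BusRd]  L1: P0=S P1=O P2=I  mem[L1]=63
12. P2: store L1 := 55  bus=[BusRdX,Flush]  L1: P0=I P1=I P2=M  mem[L1]=20
13. P1: load  L4  bus=[BusRd]  L4: P0=I P1=S P2=O  mem[L4]=0
14. P0: load  L0  bus=[BusRd]  L0: P0=S P1=O P2=I  mem[L0]=50
15. P2: store L1 := 78  bus=[-]  L1: P0=I P1=I P2=M  mem[L1]=20
16. P1: store L1 := 24  bus=[BusRdX,Flush]  L1: P0=I P1=M P2=I  mem[L1]=78
17. P0: load  L0  bus=[-]  L0: P0=S P1=O P2=I  mem[L0]=50
18. P2: load  L4  bus=[-]  L4: P0=I P1=S P2=O  mem[L4]=0
19. P1: store L4 := 99  bus=[BusUpgr,Flush]  L4: P0=I P1=M P2=I  mem[L4]=41
20. P1: store L1 := 11  bus=[-]  L1: P0=I P1=M P2=I  mem[L1]=78
21. P1: load  L4  bus=[-]  L4: P0=I P1=M P2=I  mem[L4]=41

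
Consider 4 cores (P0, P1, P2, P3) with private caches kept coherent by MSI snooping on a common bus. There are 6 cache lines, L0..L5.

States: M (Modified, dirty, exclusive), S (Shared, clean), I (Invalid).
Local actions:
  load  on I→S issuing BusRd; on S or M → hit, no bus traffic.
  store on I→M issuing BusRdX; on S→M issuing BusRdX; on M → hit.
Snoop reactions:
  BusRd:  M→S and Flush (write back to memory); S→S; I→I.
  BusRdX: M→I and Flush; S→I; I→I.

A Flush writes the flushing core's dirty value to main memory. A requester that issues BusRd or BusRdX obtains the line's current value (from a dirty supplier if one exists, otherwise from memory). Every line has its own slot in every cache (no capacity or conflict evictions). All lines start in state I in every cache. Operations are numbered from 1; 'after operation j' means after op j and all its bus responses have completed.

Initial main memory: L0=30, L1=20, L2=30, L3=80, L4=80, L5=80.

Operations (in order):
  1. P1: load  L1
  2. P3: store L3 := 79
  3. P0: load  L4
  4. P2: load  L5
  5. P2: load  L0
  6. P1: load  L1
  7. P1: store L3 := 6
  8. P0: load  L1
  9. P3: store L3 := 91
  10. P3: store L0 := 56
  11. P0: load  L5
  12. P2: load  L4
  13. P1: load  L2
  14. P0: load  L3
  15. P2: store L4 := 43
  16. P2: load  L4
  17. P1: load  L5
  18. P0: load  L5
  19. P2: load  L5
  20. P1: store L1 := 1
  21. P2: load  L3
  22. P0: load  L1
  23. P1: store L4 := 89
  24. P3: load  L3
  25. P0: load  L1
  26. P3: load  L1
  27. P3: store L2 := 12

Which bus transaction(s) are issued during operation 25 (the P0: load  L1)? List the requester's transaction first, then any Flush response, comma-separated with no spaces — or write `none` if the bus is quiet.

[1] P1: load  L1 | P0:I, P1:S(20), P2:I, P3:I | bus: BusRd
[2] P3: store L3 := 79 | P0:I, P1:I, P2:I, P3:M(79) | bus: BusRdX
[3] P0: load  L4 | P0:S(80), P1:I, P2:I, P3:I | bus: BusRd
[4] P2: load  L5 | P0:I, P1:I, P2:S(80), P3:I | bus: BusRd
[5] P2: load  L0 | P0:I, P1:I, P2:S(30), P3:I | bus: BusRd
[6] P1: load  L1 | P0:I, P1:S(20), P2:I, P3:I | bus: none
[7] P1: store L3 := 6 | P0:I, P1:M(6), P2:I, P3:I | bus: BusRdX,Flush
[8] P0: load  L1 | P0:S(20), P1:S(20), P2:I, P3:I | bus: BusRd
[9] P3: store L3 := 91 | P0:I, P1:I, P2:I, P3:M(91) | bus: BusRdX,Flush
[10] P3: store L0 := 56 | P0:I, P1:I, P2:I, P3:M(56) | bus: BusRdX
[11] P0: load  L5 | P0:S(80), P1:I, P2:S(80), P3:I | bus: BusRd
[12] P2: load  L4 | P0:S(80), P1:I, P2:S(80), P3:I | bus: BusRd
[13] P1: load  L2 | P0:I, P1:S(30), P2:I, P3:I | bus: BusRd
[14] P0: load  L3 | P0:S(91), P1:I, P2:I, P3:S(91) | bus: BusRd,Flush
[15] P2: store L4 := 43 | P0:I, P1:I, P2:M(43), P3:I | bus: BusRdX
[16] P2: load  L4 | P0:I, P1:I, P2:M(43), P3:I | bus: none
[17] P1: load  L5 | P0:S(80), P1:S(80), P2:S(80), P3:I | bus: BusRd
[18] P0: load  L5 | P0:S(80), P1:S(80), P2:S(80), P3:I | bus: none
[19] P2: load  L5 | P0:S(80), P1:S(80), P2:S(80), P3:I | bus: none
[20] P1: store L1 := 1 | P0:I, P1:M(1), P2:I, P3:I | bus: BusRdX
[21] P2: load  L3 | P0:S(91), P1:I, P2:S(91), P3:S(91) | bus: BusRd
[22] P0: load  L1 | P0:S(1), P1:S(1), P2:I, P3:I | bus: BusRd,Flush
[23] P1: store L4 := 89 | P0:I, P1:M(89), P2:I, P3:I | bus: BusRdX,Flush
[24] P3: load  L3 | P0:S(91), P1:I, P2:S(91), P3:S(91) | bus: none
[25] P0: load  L1 | P0:S(1), P1:S(1), P2:I, P3:I | bus: none
[26] P3: load  L1 | P0:S(1), P1:S(1), P2:I, P3:S(1) | bus: BusRd
[27] P3: store L2 := 12 | P0:I, P1:I, P2:I, P3:M(12) | bus: BusRdX

bus = none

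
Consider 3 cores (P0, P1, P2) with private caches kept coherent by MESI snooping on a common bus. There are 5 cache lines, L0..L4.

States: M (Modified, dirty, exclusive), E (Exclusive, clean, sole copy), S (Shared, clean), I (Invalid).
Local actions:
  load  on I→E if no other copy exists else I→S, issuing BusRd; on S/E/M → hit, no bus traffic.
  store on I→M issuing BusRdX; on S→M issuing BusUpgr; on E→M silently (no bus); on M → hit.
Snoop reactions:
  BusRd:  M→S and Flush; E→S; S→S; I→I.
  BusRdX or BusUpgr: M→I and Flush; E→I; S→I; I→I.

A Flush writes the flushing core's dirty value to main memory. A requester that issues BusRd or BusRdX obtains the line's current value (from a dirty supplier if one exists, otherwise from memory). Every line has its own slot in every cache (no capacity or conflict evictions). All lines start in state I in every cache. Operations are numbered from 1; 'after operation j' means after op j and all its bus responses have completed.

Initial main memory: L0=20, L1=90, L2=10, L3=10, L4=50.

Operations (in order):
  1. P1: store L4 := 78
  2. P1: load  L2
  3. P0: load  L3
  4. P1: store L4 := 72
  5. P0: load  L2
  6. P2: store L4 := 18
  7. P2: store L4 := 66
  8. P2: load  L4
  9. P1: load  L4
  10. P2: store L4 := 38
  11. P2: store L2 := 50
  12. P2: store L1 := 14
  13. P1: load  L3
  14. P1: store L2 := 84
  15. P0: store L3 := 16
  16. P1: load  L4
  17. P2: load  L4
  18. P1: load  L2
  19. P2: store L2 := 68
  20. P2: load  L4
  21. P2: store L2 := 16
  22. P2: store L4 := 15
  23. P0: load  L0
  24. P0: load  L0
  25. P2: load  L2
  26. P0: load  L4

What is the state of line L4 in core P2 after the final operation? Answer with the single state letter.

step 1: P1: store L4 := 78  ⟶  IMI  (L4)  txn=BusRdX  M[L4]=50
step 2: P1: load  L2  ⟶  IEI  (L2)  txn=BusRd  M[L2]=10
step 3: P0: load  L3  ⟶  EII  (L3)  txn=BusRd  M[L3]=10
step 4: P1: store L4 := 72  ⟶  IMI  (L4)  txn=∅  M[L4]=50
step 5: P0: load  L2  ⟶  SSI  (L2)  txn=BusRd  M[L2]=10
step 6: P2: store L4 := 18  ⟶  IIM  (L4)  txn=BusRdX+Flush  M[L4]=72
step 7: P2: store L4 := 66  ⟶  IIM  (L4)  txn=∅  M[L4]=72
step 8: P2: load  L4  ⟶  IIM  (L4)  txn=∅  M[L4]=72
step 9: P1: load  L4  ⟶  ISS  (L4)  txn=BusRd+Flush  M[L4]=66
step 10: P2: store L4 := 38  ⟶  IIM  (L4)  txn=BusUpgr  M[L4]=66
step 11: P2: store L2 := 50  ⟶  IIM  (L2)  txn=BusRdX  M[L2]=10
step 12: P2: store L1 := 14  ⟶  IIM  (L1)  txn=BusRdX  M[L1]=90
step 13: P1: load  L3  ⟶  SSI  (L3)  txn=BusRd  M[L3]=10
step 14: P1: store L2 := 84  ⟶  IMI  (L2)  txn=BusRdX+Flush  M[L2]=50
step 15: P0: store L3 := 16  ⟶  MII  (L3)  txn=BusUpgr  M[L3]=10
step 16: P1: load  L4  ⟶  ISS  (L4)  txn=BusRd+Flush  M[L4]=38
step 17: P2: load  L4  ⟶  ISS  (L4)  txn=∅  M[L4]=38
step 18: P1: load  L2  ⟶  IMI  (L2)  txn=∅  M[L2]=50
step 19: P2: store L2 := 68  ⟶  IIM  (L2)  txn=BusRdX+Flush  M[L2]=84
step 20: P2: load  L4  ⟶  ISS  (L4)  txn=∅  M[L4]=38
step 21: P2: store L2 := 16  ⟶  IIM  (L2)  txn=∅  M[L2]=84
step 22: P2: store L4 := 15  ⟶  IIM  (L4)  txn=BusUpgr  M[L4]=38
step 23: P0: load  L0  ⟶  EII  (L0)  txn=BusRd  M[L0]=20
step 24: P0: load  L0  ⟶  EII  (L0)  txn=∅  M[L0]=20
step 25: P2: load  L2  ⟶  IIM  (L2)  txn=∅  M[L2]=84
step 26: P0: load  L4  ⟶  SIS  (L4)  txn=BusRd+Flush  M[L4]=15

state = S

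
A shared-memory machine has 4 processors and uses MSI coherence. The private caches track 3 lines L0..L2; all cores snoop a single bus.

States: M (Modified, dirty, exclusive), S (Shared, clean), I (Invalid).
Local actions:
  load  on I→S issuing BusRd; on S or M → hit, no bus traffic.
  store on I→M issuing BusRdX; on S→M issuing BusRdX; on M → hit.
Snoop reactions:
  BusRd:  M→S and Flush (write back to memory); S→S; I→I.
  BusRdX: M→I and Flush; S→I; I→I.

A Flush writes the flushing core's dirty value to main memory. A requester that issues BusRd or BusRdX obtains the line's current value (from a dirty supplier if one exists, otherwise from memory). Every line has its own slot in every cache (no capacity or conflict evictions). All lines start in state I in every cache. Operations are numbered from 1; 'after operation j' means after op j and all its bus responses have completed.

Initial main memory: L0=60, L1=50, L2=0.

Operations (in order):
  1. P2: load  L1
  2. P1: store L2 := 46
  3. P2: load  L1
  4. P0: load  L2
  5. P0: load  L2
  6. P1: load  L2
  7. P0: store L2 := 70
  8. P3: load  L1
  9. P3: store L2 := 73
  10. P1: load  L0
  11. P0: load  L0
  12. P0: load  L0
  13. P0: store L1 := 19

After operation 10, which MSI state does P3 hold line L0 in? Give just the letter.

1. P2: load  L1  bus=[BusRd]  L1: P0=I P1=I P2=S P3=I  mem[L1]=50
2. P1: store L2 := 46  bus=[BusRdX]  L2: P0=I P1=M P2=I P3=I  mem[L2]=0
3. P2: load  L1  bus=[-]  L1: P0=I P1=I P2=S P3=I  mem[L1]=50
4. P0: load  L2  bus=[BusRd,Flush]  L2: P0=S P1=S P2=I P3=I  mem[L2]=46
5. P0: load  L2  bus=[-]  L2: P0=S P1=S P2=I P3=I  mem[L2]=46
6. P1: load  L2  bus=[-]  L2: P0=S P1=S P2=I P3=I  mem[L2]=46
7. P0: store L2 := 70  bus=[BusRdX]  L2: P0=M P1=I P2=I P3=I  mem[L2]=46
8. P3: load  L1  bus=[BusRd]  L1: P0=I P1=I P2=S P3=S  mem[L1]=50
9. P3: store L2 := 73  bus=[BusRdX,Flush]  L2: P0=I P1=I P2=I P3=M  mem[L2]=70
10. P1: load  L0  bus=[BusRd]  L0: P0=I P1=S P2=I P3=I  mem[L0]=60
11. P0: load  L0  bus=[BusRd]  L0: P0=S P1=S P2=I P3=I  mem[L0]=60
12. P0: load  L0  bus=[-]  L0: P0=S P1=S P2=I P3=I  mem[L0]=60
13. P0: store L1 := 19  bus=[BusRdX]  L1: P0=M P1=I P2=I P3=I  mem[L1]=50

state = I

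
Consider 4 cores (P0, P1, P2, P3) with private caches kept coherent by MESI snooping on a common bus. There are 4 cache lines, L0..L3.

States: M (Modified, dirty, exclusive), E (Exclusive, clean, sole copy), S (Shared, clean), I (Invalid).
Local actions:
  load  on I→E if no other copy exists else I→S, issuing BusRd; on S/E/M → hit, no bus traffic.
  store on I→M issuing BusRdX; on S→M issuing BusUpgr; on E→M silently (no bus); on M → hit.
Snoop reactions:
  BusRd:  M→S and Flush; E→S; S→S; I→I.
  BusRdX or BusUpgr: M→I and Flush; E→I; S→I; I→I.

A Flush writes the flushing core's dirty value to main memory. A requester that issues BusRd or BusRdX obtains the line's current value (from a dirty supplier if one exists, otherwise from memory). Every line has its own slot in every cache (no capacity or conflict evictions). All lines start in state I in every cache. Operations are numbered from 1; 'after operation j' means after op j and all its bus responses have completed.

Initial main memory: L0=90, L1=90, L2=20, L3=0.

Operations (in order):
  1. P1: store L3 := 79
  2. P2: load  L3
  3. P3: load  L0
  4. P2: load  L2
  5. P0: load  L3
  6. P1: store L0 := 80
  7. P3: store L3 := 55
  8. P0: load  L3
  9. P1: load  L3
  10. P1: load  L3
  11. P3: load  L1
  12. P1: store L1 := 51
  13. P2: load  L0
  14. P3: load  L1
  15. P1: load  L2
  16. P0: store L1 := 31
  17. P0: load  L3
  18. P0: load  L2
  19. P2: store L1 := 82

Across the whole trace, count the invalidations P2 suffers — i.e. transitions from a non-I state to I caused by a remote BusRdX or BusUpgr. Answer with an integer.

[1] P1: store L3 := 79 | P0:I, P1:M(79), P2:I, P3:I | bus: BusRdX
[2] P2: load  L3 | P0:I, P1:S(79), P2:S(79), P3:I | bus: BusRd,Flush
[3] P3: load  L0 | P0:I, P1:I, P2:I, P3:E(90) | bus: BusRd
[4] P2: load  L2 | P0:I, P1:I, P2:E(20), P3:I | bus: BusRd
[5] P0: load  L3 | P0:S(79), P1:S(79), P2:S(79), P3:I | bus: BusRd
[6] P1: store L0 := 80 | P0:I, P1:M(80), P2:I, P3:I | bus: BusRdX
[7] P3: store L3 := 55 | P0:I, P1:I, P2:I, P3:M(55) | bus: BusRdX
[8] P0: load  L3 | P0:S(55), P1:I, P2:I, P3:S(55) | bus: BusRd,Flush
[9] P1: load  L3 | P0:S(55), P1:S(55), P2:I, P3:S(55) | bus: BusRd
[10] P1: load  L3 | P0:S(55), P1:S(55), P2:I, P3:S(55) | bus: none
[11] P3: load  L1 | P0:I, P1:I, P2:I, P3:E(90) | bus: BusRd
[12] P1: store L1 := 51 | P0:I, P1:M(51), P2:I, P3:I | bus: BusRdX
[13] P2: load  L0 | P0:I, P1:S(80), P2:S(80), P3:I | bus: BusRd,Flush
[14] P3: load  L1 | P0:I, P1:S(51), P2:I, P3:S(51) | bus: BusRd,Flush
[15] P1: load  L2 | P0:I, P1:S(20), P2:S(20), P3:I | bus: BusRd
[16] P0: store L1 := 31 | P0:M(31), P1:I, P2:I, P3:I | bus: BusRdX
[17] P0: load  L3 | P0:S(55), P1:S(55), P2:I, P3:S(55) | bus: none
[18] P0: load  L2 | P0:S(20), P1:S(20), P2:S(20), P3:I | bus: BusRd
[19] P2: store L1 := 82 | P0:I, P1:I, P2:M(82), P3:I | bus: BusRdX,Flush

invalidations = 1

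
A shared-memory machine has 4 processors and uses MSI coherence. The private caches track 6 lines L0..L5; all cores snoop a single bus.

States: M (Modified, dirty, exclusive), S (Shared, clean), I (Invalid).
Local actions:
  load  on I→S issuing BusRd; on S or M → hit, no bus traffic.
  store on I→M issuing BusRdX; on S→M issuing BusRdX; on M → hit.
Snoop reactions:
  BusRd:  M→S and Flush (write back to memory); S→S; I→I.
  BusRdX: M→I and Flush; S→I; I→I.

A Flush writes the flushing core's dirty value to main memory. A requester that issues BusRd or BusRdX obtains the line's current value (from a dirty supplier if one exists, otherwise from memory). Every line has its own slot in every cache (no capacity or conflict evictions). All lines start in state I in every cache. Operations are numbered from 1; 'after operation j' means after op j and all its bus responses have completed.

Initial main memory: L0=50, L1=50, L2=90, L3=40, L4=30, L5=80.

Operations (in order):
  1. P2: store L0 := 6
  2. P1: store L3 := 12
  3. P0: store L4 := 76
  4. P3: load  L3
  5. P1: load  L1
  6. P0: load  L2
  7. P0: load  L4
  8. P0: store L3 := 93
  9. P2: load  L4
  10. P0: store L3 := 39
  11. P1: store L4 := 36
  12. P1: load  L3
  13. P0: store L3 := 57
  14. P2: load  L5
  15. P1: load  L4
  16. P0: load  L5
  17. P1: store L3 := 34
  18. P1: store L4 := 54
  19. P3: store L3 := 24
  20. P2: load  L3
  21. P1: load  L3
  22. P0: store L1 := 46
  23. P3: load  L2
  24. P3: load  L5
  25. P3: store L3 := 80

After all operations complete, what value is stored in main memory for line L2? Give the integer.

1. P2: store L0 := 6  bus=[BusRdX]  L0: P0=I P1=I P2=M P3=I  mem[L0]=50
2. P1: store L3 := 12  bus=[BusRdX]  L3: P0=I P1=M P2=I P3=I  mem[L3]=40
3. P0: store L4 := 76  bus=[BusRdX]  L4: P0=M P1=I P2=I P3=I  mem[L4]=30
4. P3: load  L3  bus=[BusRd,Flush]  L3: P0=I P1=S P2=I P3=S  mem[L3]=12
5. P1: load  L1  bus=[BusRd]  L1: P0=I P1=S P2=I P3=I  mem[L1]=50
6. P0: load  L2  bus=[BusRd]  L2: P0=S P1=I P2=I P3=I  mem[L2]=90
7. P0: load  L4  bus=[-]  L4: P0=M P1=I P2=I P3=I  mem[L4]=30
8. P0: store L3 := 93  bus=[BusRdX]  L3: P0=M P1=I P2=I P3=I  mem[L3]=12
9. P2: load  L4  bus=[BusRd,Flush]  L4: P0=S P1=I P2=S P3=I  mem[L4]=76
10. P0: store L3 := 39  bus=[-]  L3: P0=M P1=I P2=I P3=I  mem[L3]=12
11. P1: store L4 := 36  bus=[BusRdX]  L4: P0=I P1=M P2=I P3=I  mem[L4]=76
12. P1: load  L3  bus=[BusRd,Flush]  L3: P0=S P1=S P2=I P3=I  mem[L3]=39
13. P0: store L3 := 57  bus=[BusRdX]  L3: P0=M P1=I P2=I P3=I  mem[L3]=39
14. P2: load  L5  bus=[BusRd]  L5: P0=I P1=I P2=S P3=I  mem[L5]=80
15. P1: load  L4  bus=[-]  L4: P0=I P1=M P2=I P3=I  mem[L4]=76
16. P0: load  L5  bus=[BusRd]  L5: P0=S P1=I P2=S P3=I  mem[L5]=80
17. P1: store L3 := 34  bus=[BusRdX,Flush]  L3: P0=I P1=M P2=I P3=I  mem[L3]=57
18. P1: store L4 := 54  bus=[-]  L4: P0=I P1=M P2=I P3=I  mem[L4]=76
19. P3: store L3 := 24  bus=[BusRdX,Flush]  L3: P0=I P1=I P2=I P3=M  mem[L3]=34
20. P2: load  L3  bus=[BusRd,Flush]  L3: P0=I P1=I P2=S P3=S  mem[L3]=24
21. P1: load  L3  bus=[BusRd]  L3: P0=I P1=S P2=S P3=S  mem[L3]=24
22. P0: store L1 := 46  bus=[BusRdX]  L1: P0=M P1=I P2=I P3=I  mem[L1]=50
23. P3: load  L2  bus=[BusRd]  L2: P0=S P1=I P2=I P3=S  mem[L2]=90
24. P3: load  L5  bus=[BusRd]  L5: P0=S P1=I P2=S P3=S  mem[L5]=80
25. P3: store L3 := 80  bus=[BusRdX]  L3: P0=I P1=I P2=I P3=M  mem[L3]=24

memory[L2] = 90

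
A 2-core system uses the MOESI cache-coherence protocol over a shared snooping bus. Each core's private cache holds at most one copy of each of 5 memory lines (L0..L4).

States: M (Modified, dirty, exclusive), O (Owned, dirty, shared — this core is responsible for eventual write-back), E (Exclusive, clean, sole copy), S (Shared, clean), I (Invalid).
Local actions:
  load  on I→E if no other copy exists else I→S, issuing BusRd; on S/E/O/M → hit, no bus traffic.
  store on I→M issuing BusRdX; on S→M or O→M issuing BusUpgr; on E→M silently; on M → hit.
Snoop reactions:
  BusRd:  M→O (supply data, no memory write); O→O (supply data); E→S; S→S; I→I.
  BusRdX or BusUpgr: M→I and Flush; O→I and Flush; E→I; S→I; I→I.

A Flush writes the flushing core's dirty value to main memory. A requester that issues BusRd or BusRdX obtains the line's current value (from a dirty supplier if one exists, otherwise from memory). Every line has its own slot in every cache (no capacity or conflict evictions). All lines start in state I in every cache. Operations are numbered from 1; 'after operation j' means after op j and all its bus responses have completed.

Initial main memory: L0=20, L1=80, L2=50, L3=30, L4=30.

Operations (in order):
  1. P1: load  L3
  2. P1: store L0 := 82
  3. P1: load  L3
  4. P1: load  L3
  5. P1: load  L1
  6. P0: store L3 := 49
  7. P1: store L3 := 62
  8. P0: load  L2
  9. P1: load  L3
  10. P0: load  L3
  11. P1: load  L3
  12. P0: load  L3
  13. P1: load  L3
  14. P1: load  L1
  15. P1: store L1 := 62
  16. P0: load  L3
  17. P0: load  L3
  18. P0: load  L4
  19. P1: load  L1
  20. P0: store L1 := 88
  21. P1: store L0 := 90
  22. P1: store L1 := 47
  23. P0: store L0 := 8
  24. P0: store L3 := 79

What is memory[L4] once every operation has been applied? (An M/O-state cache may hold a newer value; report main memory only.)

  op1 P1: load  L3 → I/E on L3; bus BusRd; mem=30
  op2 P1: store L0 := 82 → I/M on L0; bus BusRdX; mem=20
  op3 P1: load  L3 → I/E on L3; bus (none); mem=30
  op4 P1: load  L3 → I/E on L3; bus (none); mem=30
  op5 P1: load  L1 → I/E on L1; bus BusRd; mem=80
  op6 P0: store L3 := 49 → M/I on L3; bus BusRdX; mem=30
  op7 P1: store L3 := 62 → I/M on L3; bus BusRdX Flush; mem=49
  op8 P0: load  L2 → E/I on L2; bus BusRd; mem=50
  op9 P1: load  L3 → I/M on L3; bus (none); mem=49
  op10 P0: load  L3 → S/O on L3; bus BusRd; mem=49
  op11 P1: load  L3 → S/O on L3; bus (none); mem=49
  op12 P0: load  L3 → S/O on L3; bus (none); mem=49
  op13 P1: load  L3 → S/O on L3; bus (none); mem=49
  op14 P1: load  L1 → I/E on L1; bus (none); mem=80
  op15 P1: store L1 := 62 → I/M on L1; bus (none); mem=80
  op16 P0: load  L3 → S/O on L3; bus (none); mem=49
  op17 P0: load  L3 → S/O on L3; bus (none); mem=49
  op18 P0: load  L4 → E/I on L4; bus BusRd; mem=30
  op19 P1: load  L1 → I/M on L1; bus (none); mem=80
  op20 P0: store L1 := 88 → M/I on L1; bus BusRdX Flush; mem=62
  op21 P1: store L0 := 90 → I/M on L0; bus (none); mem=20
  op22 P1: store L1 := 47 → I/M on L1; bus BusRdX Flush; mem=88
  op23 P0: store L0 := 8 → M/I on L0; bus BusRdX Flush; mem=90
  op24 P0: store L3 := 79 → M/I on L3; bus BusUpgr Flush; mem=62

memory[L4] = 30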